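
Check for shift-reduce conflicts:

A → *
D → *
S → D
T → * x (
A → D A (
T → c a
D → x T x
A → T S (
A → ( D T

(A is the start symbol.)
A shift-reduce conflict occurs when an LR(0) state has both:
  - a complete (reduce) item [A → α .] (dot at the end), and
  - a shift item [B → β . c γ] (dot before a terminal).

Augment with A' → A and build the canonical LR(0) collection (I0 = CLOSURE({[A' → . A]}), then GOTO on every symbol after a dot until no new states appear). It has 22 states:
  I0: { [A → . ( D T], [A → . *], [A → . D A (], [A → . T S (], [A' → . A], [D → . *], [D → . x T x], [T → . * x (], [T → . c a] }  — shift
  I1: { [A → ( . D T], [D → . *], [D → . x T x] }  — shift
  I2: { [A → * .], [D → * .], [T → * . x (] }  — shift, 2 reduces
  I3: { [A' → A .] }  — accept
  I4: { [A → . ( D T], [A → . *], [A → . D A (], [A → . T S (], [A → D . A (], [D → . *], [D → . x T x], [T → . * x (], [T → . c a] }  — shift
  I5: { [A → T . S (], [D → . *], [D → . x T x], [S → . D] }  — shift
  I6: { [T → c . a] }  — shift
  I7: { [D → x . T x], [T → . * x (], [T → . c a] }  — shift
  I8: { [T → * . x (] }  — shift
  I9: { [D → x T . x] }  — shift
  I10: { [D → x T x .] }  — reduce
  I11: { [T → * x . (] }  — shift
  I12: { [T → * x ( .] }  — reduce
  I13: { [T → c a .] }  — reduce
  I14: { [D → * .] }  — reduce
  I15: { [S → D .] }  — reduce
  I16: { [A → T S . (] }  — shift
  I17: { [A → T S ( .] }  — reduce
  I18: { [A → D A . (] }  — shift
  I19: { [A → D A ( .] }  — reduce
  I20: { [A → ( D . T], [T → . * x (], [T → . c a] }  — shift
  I21: { [A → ( D T .] }  — reduce

I2 contains reduce items [A → * .], [D → * .] and shift item [T → * . x (] — shift-reduce conflict.

Answer: Yes — I2: [A → * .] vs [T → * . x (]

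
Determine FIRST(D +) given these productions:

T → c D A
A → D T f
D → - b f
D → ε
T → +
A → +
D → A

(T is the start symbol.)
FIRST sets of the non-terminals involved (from the grammar, by fixed-point iteration):
  FIRST(D) = { '+', '-', 'c', ε }

To compute FIRST(D +), process the symbols left to right:
Symbol D is a non-terminal. Add FIRST(D) \ {ε} = { '+', '-', 'c' }
D is nullable (ε ∈ FIRST(D)), continue to the next symbol.
Symbol + is a terminal. Add '+' and stop.
FIRST(D +) = { '+', '-', 'c' }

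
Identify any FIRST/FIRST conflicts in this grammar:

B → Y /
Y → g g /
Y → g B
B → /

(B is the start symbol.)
A FIRST/FIRST conflict occurs when two productions N → α and N → β for the same non-terminal have FIRST(α) ∩ FIRST(β) ≠ ∅ (with ε ∈ FIRST of a nullable right-hand side, so two nullable alternatives also conflict).

FIRST sets of the non-terminals at (or reachable through a nullable prefix from) the front of some alternative:
  FIRST(Y) = { 'g' }

Productions for B:
  B → Y /: FIRST = { 'g' }
  B → /: FIRST = { '/' }
Productions for Y:
  Y → g g /: FIRST = { 'g' }
  Y → g B: FIRST = { 'g' }

Conflict for Y: Y → g g / and Y → g B
  Overlap: { 'g' }

Answer: Yes. Y → g g '/' / Y → g B on { 'g' }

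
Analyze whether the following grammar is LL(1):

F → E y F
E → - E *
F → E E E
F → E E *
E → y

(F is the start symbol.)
A grammar is LL(1) if for each non-terminal N with multiple productions, the predict sets of those productions are pairwise disjoint, where PREDICT(N → α) = (FIRST(α) \ {ε}) ∪ (FOLLOW(N) if α ⇒* ε).

Relevant sets:
  FIRST(E) = { '-', 'y' }

For F:
  PREDICT(F → E y F) = { '-', 'y' }
  PREDICT(F → E E E) = { '-', 'y' }
  PREDICT(F → E E '*') = { '-', 'y' }
For E:
  PREDICT(E → '-' E '*') = { '-' }
  PREDICT(E → y) = { 'y' }

Conflict found: Predict set conflict for F: { '-', 'y' }
The grammar is NOT LL(1).

Answer: No. Predict set conflict for F: { '-', 'y' }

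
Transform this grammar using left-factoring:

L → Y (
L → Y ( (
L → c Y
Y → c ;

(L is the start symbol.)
L → Y ( L'
L' → ε
L' → (
L → c Y
Y → c ;

Left-factoring transforms A → αβ₁ | αβ₂ into A → αA' and A' → β₁ | β₂
(α is the longest common prefix among the alternatives). Repeat until
no nonterminal has two alternatives with a common prefix.

Round 1: L has alternatives sharing prefix 'Y ('. Introduce L': L → Y ( L'
  Add: L' → ε
  Add: L' → (

No remaining common prefixes — done.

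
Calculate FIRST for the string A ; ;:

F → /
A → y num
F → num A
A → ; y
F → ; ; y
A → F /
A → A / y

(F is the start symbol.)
FIRST sets of the non-terminals involved (from the grammar, by fixed-point iteration):
  FIRST(A) = { '/', ';', 'num', 'y' }

To compute FIRST(A ; ;), process the symbols left to right:
Symbol A is a non-terminal. Add FIRST(A) \ {ε} = { '/', ';', 'num', 'y' }
A is not nullable (ε ∉ FIRST(A)), so stop here.
FIRST(A ; ;) = { '/', ';', 'num', 'y' }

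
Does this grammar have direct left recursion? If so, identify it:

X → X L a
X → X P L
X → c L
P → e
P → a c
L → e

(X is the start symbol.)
Yes, X is left-recursive

X → X L a: LEFT RECURSIVE (starts with X)
X → X P L: LEFT RECURSIVE (starts with X)
X → c L: starts with c
P → e: starts with e
P → a c: starts with a
L → e: starts with e

The grammar has direct left recursion on: X.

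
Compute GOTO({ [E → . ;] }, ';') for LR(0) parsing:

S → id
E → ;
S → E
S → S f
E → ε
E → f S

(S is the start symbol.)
GOTO(I, ';') = CLOSURE({ [A → αX.β] : [A → α.Xβ] ∈ I, X = ';' })

Items with dot before ';', with the dot advanced:
  [E → . ;] → [E → ; .]
Closure adds nothing (no advanced item has the dot before a non-terminal).

GOTO = { [E → ; .] }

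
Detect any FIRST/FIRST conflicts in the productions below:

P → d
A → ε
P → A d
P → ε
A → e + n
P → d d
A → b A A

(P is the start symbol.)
A FIRST/FIRST conflict occurs when two productions N → α and N → β for the same non-terminal have FIRST(α) ∩ FIRST(β) ≠ ∅ (with ε ∈ FIRST of a nullable right-hand side, so two nullable alternatives also conflict).

FIRST sets of the non-terminals at (or reachable through a nullable prefix from) the front of some alternative:
  FIRST(A) = { 'b', 'e', ε }

Productions for P:
  P → d: FIRST = { 'd' }
  P → A d: FIRST = { 'b', 'd', 'e' }
  P → ε: FIRST = { ε }
  P → d d: FIRST = { 'd' }
Productions for A:
  A → ε: FIRST = { ε }
  A → e + n: FIRST = { 'e' }
  A → b A A: FIRST = { 'b' }

Conflict for P: P → d and P → A d
  Overlap: { 'd' }
Conflict for P: P → d and P → d d
  Overlap: { 'd' }
Conflict for P: P → A d and P → d d
  Overlap: { 'd' }

Answer: Yes. P → d / P → A d on { 'd' }; P → d / P → d d on { 'd' }; P → A d / P → d d on { 'd' }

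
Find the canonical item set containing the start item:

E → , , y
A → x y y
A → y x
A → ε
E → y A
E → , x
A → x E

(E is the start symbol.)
First, augment the grammar with E' → E
I₀ = CLOSURE({ [E' → . E] }):
  [E' → . E] has the dot before E: add [E → . , , y], [E → . y A], [E → . , x]
No further items can be added.

I₀ = { [E → . , , y], [E → . , x], [E → . y A], [E' → . E] }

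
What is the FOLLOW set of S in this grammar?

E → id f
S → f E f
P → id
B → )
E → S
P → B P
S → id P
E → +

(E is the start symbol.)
{ $, 'f' }

To compute FOLLOW(S), find every occurrence of S on a right-hand side N → α S β: add FIRST(β) \ {ε}, and if β is empty or nullable also add FOLLOW(N). Iterate to a fixed point.

In E → S: S is at the end, add FOLLOW(E)

The FOLLOW sets referred to above (computed the same way, to a fixed point):
  FOLLOW(E) = { $, 'f' }

Taking the union: FOLLOW(S) = { $, 'f' }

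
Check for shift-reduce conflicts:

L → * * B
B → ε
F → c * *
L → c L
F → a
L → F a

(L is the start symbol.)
No shift-reduce conflicts

A shift-reduce conflict occurs when an LR(0) state has both:
  - a complete (reduce) item [A → α .] (dot at the end), and
  - a shift item [B → β . c γ] (dot before a terminal).

Augment with L' → L and build the canonical LR(0) collection (I0 = CLOSURE({[L' → . L]}), then GOTO on every symbol after a dot until no new states appear). It has 12 states:
  I0: { [F → . a], [F → . c * *], [L → . * * B], [L → . F a], [L → . c L], [L' → . L] }  — shift
  I1: { [L → * . * B] }  — shift
  I2: { [L → F . a] }  — shift
  I3: { [L' → L .] }  — accept
  I4: { [F → a .] }  — reduce
  I5: { [F → . a], [F → . c * *], [F → c . * *], [L → . * * B], [L → . F a], [L → . c L], [L → c . L] }  — shift
  I6: { [F → c * . *], [L → * . * B] }  — shift
  I7: { [L → c L .] }  — reduce
  I8: { [B → .], [F → c * * .], [L → * * . B] }  — 2 reduces
  I9: { [L → * * B .] }  — reduce
  I10: { [L → F a .] }  — reduce
  I11: { [B → .], [L → * * . B] }  — reduce

No state contains both a complete item and a shift item.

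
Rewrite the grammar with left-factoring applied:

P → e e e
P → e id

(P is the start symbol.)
Left-factoring transforms A → αβ₁ | αβ₂ into A → αA' and A' → β₁ | β₂
(α is the longest common prefix among the alternatives). Repeat until
no nonterminal has two alternatives with a common prefix.

Round 1: P has alternatives sharing prefix 'e'. Introduce P': P → e P'
  Add: P' → e e
  Add: P' → id

No remaining common prefixes — done.

Resulting grammar:
P → e P'
P' → e e
P' → id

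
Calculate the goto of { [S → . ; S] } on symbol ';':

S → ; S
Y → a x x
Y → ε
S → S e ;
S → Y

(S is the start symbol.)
{ [S → . ; S], [S → . S e ;], [S → . Y], [S → ; . S], [Y → . a x x], [Y → .] }

GOTO(I, ';') = CLOSURE({ [A → αX.β] : [A → α.Xβ] ∈ I, X = ';' })

Items with dot before ';', with the dot advanced:
  [S → . ; S] → [S → ; . S]
Closure of the advanced items:
  [S → ; . S] has the dot before S: add [S → . ; S], [S → . S e ;], [S → . Y]
  [S → . Y] has the dot before Y: add [Y → . a x x], [Y → .]

GOTO = { [S → . ; S], [S → . S e ;], [S → . Y], [S → ; . S], [Y → . a x x], [Y → .] }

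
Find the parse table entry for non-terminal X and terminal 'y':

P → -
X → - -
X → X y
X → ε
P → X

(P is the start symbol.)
To find M[X, 'y'], we find productions for X where 'y' is in the predict set (PREDICT(N → α) = (FIRST(α) \ {ε}) ∪ (FOLLOW(N) if α ⇒* ε)).

Relevant sets:
  FIRST(X) = { '-', 'y', ε }
  FOLLOW(X) = { $, 'y' }

X → - -: PREDICT = { '-' }
X → X y: PREDICT = { '-', 'y' }
  'y' is in predict set, so this production goes in M[X, 'y']
X → ε: PREDICT = { $, 'y' }
  'y' is in predict set, so this production goes in M[X, 'y']

M[X, 'y'] = X → X y, X → ε  (a multiply-defined cell — the grammar is not LL(1))

Answer: X → X y, X → ε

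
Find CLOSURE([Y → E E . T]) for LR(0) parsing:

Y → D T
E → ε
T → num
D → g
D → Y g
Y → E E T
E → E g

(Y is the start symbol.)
{ [T → . num], [Y → E E . T] }

To compute CLOSURE, for each item [A → α.Bβ] where B is a non-terminal, add [B → .γ] for all productions B → γ; repeat for the newly added items until nothing changes.

Start with: [Y → E E . T]
  [Y → E E . T] has the dot before T: add [T → . num]
No further items can be added.

CLOSURE = { [T → . num], [Y → E E . T] }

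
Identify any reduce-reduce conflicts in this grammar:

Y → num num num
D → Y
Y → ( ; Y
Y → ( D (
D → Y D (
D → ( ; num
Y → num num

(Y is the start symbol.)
No reduce-reduce conflicts

Augment with Y' → Y and build the canonical LR(0) collection (I0 = CLOSURE({[Y' → . Y]}), then GOTO on every symbol after a dot until no new states appear). It has 16 states:
  I0: { [Y → . ( ; Y], [Y → . ( D (], [Y → . num num num], [Y → . num num], [Y' → . Y] }  — shift
  I1: { [D → . ( ; num], [D → . Y D (], [D → . Y], [Y → ( . ; Y], [Y → ( . D (], [Y → . ( ; Y], [Y → . ( D (], [Y → . num num num], [Y → . num num] }  — shift
  I2: { [Y' → Y .] }  — accept
  I3: { [Y → num . num num], [Y → num . num] }  — shift
  I4: { [Y → num num . num], [Y → num num .] }  — shift, reduce
  I5: { [Y → num num num .] }  — reduce
  I6: { [D → ( . ; num], [D → . ( ; num], [D → . Y D (], [D → . Y], [Y → ( . ; Y], [Y → ( . D (], [Y → . ( ; Y], [Y → . ( D (], [Y → . num num num], [Y → . num num] }  — shift
  I7: { [Y → ( ; . Y], [Y → . ( ; Y], [Y → . ( D (], [Y → . num num num], [Y → . num num] }  — shift
  I8: { [Y → ( D . (] }  — shift
  I9: { [D → . ( ; num], [D → . Y D (], [D → . Y], [D → Y . D (], [D → Y .], [Y → . ( ; Y], [Y → . ( D (], [Y → . num num num], [Y → . num num] }  — shift, reduce
  I10: { [D → Y D . (] }  — shift
  I11: { [D → Y D ( .] }  — reduce
  I12: { [Y → ( D ( .] }  — reduce
  I13: { [Y → ( ; Y .] }  — reduce
  I14: { [D → ( ; . num], [Y → ( ; . Y], [Y → . ( ; Y], [Y → . ( D (], [Y → . num num num], [Y → . num num] }  — shift
  I15: { [D → ( ; num .], [Y → num . num num], [Y → num . num] }  — shift, reduce

No state contains more than one complete item.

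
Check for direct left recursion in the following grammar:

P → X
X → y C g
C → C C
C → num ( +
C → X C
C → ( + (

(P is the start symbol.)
Yes, C is left-recursive

P → X: starts with X
X → y C g: starts with y
C → C C: LEFT RECURSIVE (starts with C)
C → num ( +: starts with num
C → X C: starts with X
C → ( + (: starts with '('

The grammar has direct left recursion on: C.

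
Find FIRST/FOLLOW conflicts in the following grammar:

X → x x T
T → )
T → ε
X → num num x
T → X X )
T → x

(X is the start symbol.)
Nullable non-terminals: T.
FIRST sets used below: FIRST(X) = { 'num', 'x' }

T: nullable alternative(s) T → ε; FOLLOW(T) = { $, ')', 'num', 'x' }
  T → ): FIRST \ {ε} = { ')' } — overlaps FOLLOW(T) on { ')' }: CONFLICT
  T → ε: FIRST \ {ε} = { } — this is the only nullable alternative, skip
  T → X X ): FIRST \ {ε} = { 'num', 'x' } — overlaps FOLLOW(T) on { 'num', 'x' }: CONFLICT
  T → x: FIRST \ {ε} = { 'x' } — overlaps FOLLOW(T) on { 'x' }: CONFLICT

X has no nullable alternative, so no FIRST/FOLLOW check is needed there.

So the grammar has 3 FIRST/FOLLOW conflicts (marked CONFLICT above).

Answer: Yes. T → ')' with FOLLOW(T) on { ')' }; T → X X ')' with FOLLOW(T) on { 'num', 'x' }; T → x with FOLLOW(T) on { 'x' }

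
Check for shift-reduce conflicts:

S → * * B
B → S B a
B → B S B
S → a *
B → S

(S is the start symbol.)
Yes — I6: [S → * * B .] vs [S → . * * B]; I7: [B → S .] vs [S → . * * B]; I10: [B → S B a .] vs [S → a . *]; I11: [B → B S B .] vs [S → . * * B]

A shift-reduce conflict occurs when an LR(0) state has both:
  - a complete (reduce) item [A → α .] (dot at the end), and
  - a shift item [B → β . c γ] (dot before a terminal).

Augment with S' → S and build the canonical LR(0) collection (I0 = CLOSURE({[S' → . S]}), then GOTO on every symbol after a dot until no new states appear). It has 12 states:
  I0: { [S → . * * B], [S → . a *], [S' → . S] }  — shift
  I1: { [S → * . * B] }  — shift
  I2: { [S' → S .] }  — accept
  I3: { [S → a . *] }  — shift
  I4: { [S → a * .] }  — reduce
  I5: { [B → . B S B], [B → . S B a], [B → . S], [S → * * . B], [S → . * * B], [S → . a *] }  — shift
  I6: { [B → B . S B], [S → * * B .], [S → . * * B], [S → . a *] }  — shift, reduce
  I7: { [B → . B S B], [B → . S B a], [B → . S], [B → S . B a], [B → S .], [S → . * * B], [S → . a *] }  — shift, reduce
  I8: { [B → B . S B], [B → S B . a], [S → . * * B], [S → . a *] }  — shift
  I9: { [B → . B S B], [B → . S B a], [B → . S], [B → B S . B], [S → . * * B], [S → . a *] }  — shift
  I10: { [B → S B a .], [S → a . *] }  — shift, reduce
  I11: { [B → B . S B], [B → B S B .], [S → . * * B], [S → . a *] }  — shift, reduce

I6 contains reduce item [S → * * B .] and shift items [S → . * * B], [S → . a *] — shift-reduce conflict.
I7 contains reduce item [B → S .] and shift items [S → . * * B], [S → . a *] — shift-reduce conflict.
I10 contains reduce item [B → S B a .] and shift item [S → a . *] — shift-reduce conflict.
I11 contains reduce item [B → B S B .] and shift items [S → . * * B], [S → . a *] — shift-reduce conflict.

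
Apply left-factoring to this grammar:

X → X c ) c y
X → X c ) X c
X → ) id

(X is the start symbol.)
Left-factoring transforms A → αβ₁ | αβ₂ into A → αA' and A' → β₁ | β₂
(α is the longest common prefix among the alternatives). Repeat until
no nonterminal has two alternatives with a common prefix.

Round 1: X has alternatives sharing prefix 'X c )'. Introduce X': X → X c ) X'
  Add: X' → c y
  Add: X' → X c

No remaining common prefixes — done.

Resulting grammar:
X → X c ) X'
X' → c y
X' → X c
X → ) id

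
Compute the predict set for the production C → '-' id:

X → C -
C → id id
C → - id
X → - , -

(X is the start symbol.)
{ '-' }

PREDICT(C → '-' id) = (FIRST(RHS) \ {ε}) ∪ (FOLLOW(C) if ε ∈ FIRST(RHS), i.e. RHS ⇒* ε)
FIRST('-' id) = { '-' }
ε ∉ FIRST('-' id), so FOLLOW(C) is not added.
PREDICT(C → '-' id) = { '-' }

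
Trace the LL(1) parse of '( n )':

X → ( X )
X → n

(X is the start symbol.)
Stack is shown with the top on the left.

Stack    Input    Action
------------------------
X $      ( n ) $  output X → ( X )
( X ) $  ( n ) $  match '('
X ) $    n ) $    output X → n
n ) $    n ) $    match 'n'
) $      ) $      match ')'
$        $        accept

The string is accepted.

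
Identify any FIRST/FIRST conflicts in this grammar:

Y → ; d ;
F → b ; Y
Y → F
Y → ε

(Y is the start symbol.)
A FIRST/FIRST conflict occurs when two productions N → α and N → β for the same non-terminal have FIRST(α) ∩ FIRST(β) ≠ ∅ (with ε ∈ FIRST of a nullable right-hand side, so two nullable alternatives also conflict).

FIRST sets of the non-terminals at (or reachable through a nullable prefix from) the front of some alternative:
  FIRST(F) = { 'b' }

Productions for Y:
  Y → ; d ;: FIRST = { ';' }
  Y → F: FIRST = { 'b' }
  Y → ε: FIRST = { ε }
F has only one production, so no FIRST/FIRST conflict is possible there.

All alternatives of each non-terminal have pairwise disjoint FIRST sets.

Answer: No FIRST/FIRST conflicts.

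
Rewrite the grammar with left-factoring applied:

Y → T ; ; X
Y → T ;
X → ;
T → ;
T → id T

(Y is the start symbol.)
Left-factoring transforms A → αβ₁ | αβ₂ into A → αA' and A' → β₁ | β₂
(α is the longest common prefix among the alternatives). Repeat until
no nonterminal has two alternatives with a common prefix.

Round 1: Y has alternatives sharing prefix 'T ;'. Introduce Y': Y → T ; Y'
  Add: Y' → ; X
  Add: Y' → ε

No remaining common prefixes — done.

Resulting grammar:
Y → T ; Y'
Y' → ; X
Y' → ε
X → ;
T → ;
T → id T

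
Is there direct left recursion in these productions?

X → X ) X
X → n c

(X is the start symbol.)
X → X ) X: LEFT RECURSIVE (starts with X)
X → n c: starts with n

The grammar has direct left recursion on: X.

Answer: Yes, X is left-recursive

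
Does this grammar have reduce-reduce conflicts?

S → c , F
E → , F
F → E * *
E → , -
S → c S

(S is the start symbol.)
No reduce-reduce conflicts

A reduce-reduce conflict occurs when an LR(0) state has two complete items [A → α .] and [B → β .] — both call for a reduction, and with no lookahead the parser cannot choose between them.

Augment with S' → S and build the canonical LR(0) collection (I0 = CLOSURE({[S' → . S]}), then GOTO on every symbol after a dot until no new states appear). It has 12 states:
  I0: { [S → . c , F], [S → . c S], [S' → . S] }  — shift
  I1: { [S' → S .] }  — accept
  I2: { [S → . c , F], [S → . c S], [S → c . , F], [S → c . S] }  — shift
  I3: { [E → . , -], [E → . , F], [F → . E * *], [S → c , . F] }  — shift
  I4: { [S → c S .] }  — reduce
  I5: { [E → , . -], [E → , . F], [E → . , -], [E → . , F], [F → . E * *] }  — shift
  I6: { [F → E . * *] }  — shift
  I7: { [S → c , F .] }  — reduce
  I8: { [F → E * . *] }  — shift
  I9: { [F → E * * .] }  — reduce
  I10: { [E → , - .] }  — reduce
  I11: { [E → , F .] }  — reduce

No state contains more than one complete item.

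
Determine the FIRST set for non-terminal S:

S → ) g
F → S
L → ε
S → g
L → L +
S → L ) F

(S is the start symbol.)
FIRST sets of the other non-terminals involved (by the same procedure, iterated to a fixed point):
  FIRST(L) = { '+', ε }

From S → ) g:
  - ')' is a terminal: add ')' and stop
From S → g:
  - g is a terminal: add 'g' and stop
From S → L ) F:
  - L is a non-terminal: add FIRST(L) \ {ε} = { '+' }
    L is nullable, so continue to the next symbol
  - ')' is a terminal: add ')' and stop

Collecting: FIRST(S) = { ')', '+', 'g' }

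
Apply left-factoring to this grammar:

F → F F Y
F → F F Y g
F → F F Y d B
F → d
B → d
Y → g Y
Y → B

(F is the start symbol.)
Left-factoring transforms A → αβ₁ | αβ₂ into A → αA' and A' → β₁ | β₂
(α is the longest common prefix among the alternatives). Repeat until
no nonterminal has two alternatives with a common prefix.

Round 1: F has alternatives sharing prefix 'F F Y'. Introduce F': F → F F Y F'
  Add: F' → ε
  Add: F' → g
  Add: F' → d B

No remaining common prefixes — done.

Resulting grammar:
F → F F Y F'
F' → ε
F' → g
F' → d B
F → d
B → d
Y → g Y
Y → B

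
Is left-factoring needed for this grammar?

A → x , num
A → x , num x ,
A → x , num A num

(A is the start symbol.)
Yes, A has productions with common prefix 'x , num'

Left-factoring is needed when two productions for the same non-terminal
share a common prefix on the right-hand side.

Productions for A:
  A → x , num
  A → x , num x ,
  A → x , num A num

Found common prefix 'x , num' in productions for A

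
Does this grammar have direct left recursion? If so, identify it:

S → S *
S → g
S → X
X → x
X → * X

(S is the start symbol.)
Direct left recursion occurs when N → N α for some non-terminal N (the right-hand side begins with the left-hand side itself).

S → S *: LEFT RECURSIVE (starts with S)
S → g: starts with g
S → X: starts with X
X → x: starts with x
X → * X: starts with '*'

The grammar has direct left recursion on: S.

Answer: Yes, S is left-recursive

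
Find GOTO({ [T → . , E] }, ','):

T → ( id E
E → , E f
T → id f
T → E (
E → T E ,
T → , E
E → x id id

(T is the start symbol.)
GOTO(I, ',') = CLOSURE({ [A → αX.β] : [A → α.Xβ] ∈ I, X = ',' })

Items with dot before ',', with the dot advanced:
  [T → . , E] → [T → , . E]
Closure of the advanced items:
  [T → , . E] has the dot before E: add [E → . , E f], [E → . T E ,], [E → . x id id]
  [E → . T E ,] has the dot before T: add [T → . ( id E], [T → . id f], [T → . E (], [T → . , E]

GOTO = { [E → . , E f], [E → . T E ,], [E → . x id id], [T → , . E], [T → . ( id E], [T → . , E], [T → . E (], [T → . id f] }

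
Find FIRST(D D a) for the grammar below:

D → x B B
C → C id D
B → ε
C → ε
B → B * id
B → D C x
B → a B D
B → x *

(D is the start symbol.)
{ 'x' }

FIRST sets of the non-terminals involved (from the grammar, by fixed-point iteration):
  FIRST(D) = { 'x' }

To compute FIRST(D D a), process the symbols left to right:
Symbol D is a non-terminal. Add FIRST(D) \ {ε} = { 'x' }
D is not nullable (ε ∉ FIRST(D)), so stop here.
FIRST(D D a) = { 'x' }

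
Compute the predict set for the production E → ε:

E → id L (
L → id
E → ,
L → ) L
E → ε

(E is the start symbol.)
{ $ }

PREDICT(E → ε) = (FIRST(RHS) \ {ε}) ∪ (FOLLOW(E) if ε ∈ FIRST(RHS), i.e. RHS ⇒* ε)
The right-hand side is ε (FIRST(ε) = { ε }), so the predict set is FOLLOW(E) = { $ }
PREDICT(E → ε) = { $ }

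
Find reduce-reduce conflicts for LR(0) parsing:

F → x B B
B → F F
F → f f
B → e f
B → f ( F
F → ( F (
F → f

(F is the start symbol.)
A reduce-reduce conflict occurs when an LR(0) state has two complete items [A → α .] and [B → β .] — both call for a reduction, and with no lookahead the parser cannot choose between them.

Augment with F' → F and build the canonical LR(0) collection (I0 = CLOSURE({[F' → . F]}), then GOTO on every symbol after a dot until no new states appear). It has 17 states:
  I0: { [F → . ( F (], [F → . f f], [F → . f], [F → . x B B], [F' → . F] }  — shift
  I1: { [F → ( . F (], [F → . ( F (], [F → . f f], [F → . f], [F → . x B B] }  — shift
  I2: { [F' → F .] }  — accept
  I3: { [F → f . f], [F → f .] }  — shift, reduce
  I4: { [B → . F F], [B → . e f], [B → . f ( F], [F → . ( F (], [F → . f f], [F → . f], [F → . x B B], [F → x . B B] }  — shift
  I5: { [B → . F F], [B → . e f], [B → . f ( F], [F → . ( F (], [F → . f f], [F → . f], [F → . x B B], [F → x B . B] }  — shift
  I6: { [B → F . F], [F → . ( F (], [F → . f f], [F → . f], [F → . x B B] }  — shift
  I7: { [B → e . f] }  — shift
  I8: { [B → f . ( F], [F → f . f], [F → f .] }  — shift, reduce
  I9: { [B → f ( . F], [F → . ( F (], [F → . f f], [F → . f], [F → . x B B] }  — shift
  I10: { [F → f f .] }  — reduce
  I11: { [B → f ( F .] }  — reduce
  I12: { [B → e f .] }  — reduce
  I13: { [B → F F .] }  — reduce
  I14: { [F → x B B .] }  — reduce
  I15: { [F → ( F . (] }  — shift
  I16: { [F → ( F ( .] }  — reduce

No state contains more than one complete item.

Answer: No reduce-reduce conflicts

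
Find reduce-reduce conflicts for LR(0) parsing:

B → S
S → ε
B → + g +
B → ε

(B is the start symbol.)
Yes — I0: [B → .] vs [S → .]

Augment with B' → B and build the canonical LR(0) collection (I0 = CLOSURE({[B' → . B]}), then GOTO on every symbol after a dot until no new states appear). It has 6 states:
  I0: { [B → . + g +], [B → . S], [B → .], [B' → . B], [S → .] }  — shift, 2 reduces
  I1: { [B → + . g +] }  — shift
  I2: { [B' → B .] }  — accept
  I3: { [B → S .] }  — reduce
  I4: { [B → + g . +] }  — shift
  I5: { [B → + g + .] }  — reduce

I0 contains complete items [B → .], [S → .] — reduce-reduce conflict.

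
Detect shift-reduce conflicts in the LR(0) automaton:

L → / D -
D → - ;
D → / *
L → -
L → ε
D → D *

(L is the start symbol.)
Yes — I0: [L → .] vs [L → . -]

Augment with L' → L and build the canonical LR(0) collection (I0 = CLOSURE({[L' → . L]}), then GOTO on every symbol after a dot until no new states appear). It has 11 states:
  I0: { [L → . -], [L → . / D -], [L → .], [L' → . L] }  — shift, reduce
  I1: { [L → - .] }  — reduce
  I2: { [D → . - ;], [D → . / *], [D → . D *], [L → / . D -] }  — shift
  I3: { [L' → L .] }  — accept
  I4: { [D → - . ;] }  — shift
  I5: { [D → / . *] }  — shift
  I6: { [D → D . *], [L → / D . -] }  — shift
  I7: { [D → D * .] }  — reduce
  I8: { [L → / D - .] }  — reduce
  I9: { [D → / * .] }  — reduce
  I10: { [D → - ; .] }  — reduce

I0 contains reduce item [L → .] and shift items [L → . -], [L → . / D -] — shift-reduce conflict.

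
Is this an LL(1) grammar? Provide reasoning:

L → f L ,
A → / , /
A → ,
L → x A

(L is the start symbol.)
A grammar is LL(1) if for each non-terminal N with multiple productions, the predict sets of those productions are pairwise disjoint, where PREDICT(N → α) = (FIRST(α) \ {ε}) ∪ (FOLLOW(N) if α ⇒* ε).

For L:
  PREDICT(L → f L ',') = { 'f' }
  PREDICT(L → x A) = { 'x' }
For A:
  PREDICT(A → '/' ',' '/') = { '/' }
  PREDICT(A → ',') = { ',' }

All predict sets are disjoint. The grammar IS LL(1).

Answer: Yes, the grammar is LL(1).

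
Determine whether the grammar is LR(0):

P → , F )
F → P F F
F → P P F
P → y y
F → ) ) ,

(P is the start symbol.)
A grammar is LR(0) if no state in the canonical LR(0) collection has:
  - both a shift item (dot before a terminal) and a complete item (shift-reduce conflict), or
  - two or more complete items (reduce-reduce conflict; the accept item [P' → P .] counts as a complete item here).

Augment with P' → P and build the canonical LR(0) collection (I0 = CLOSURE({[P' → . P]}), then GOTO on every symbol after a dot until no new states appear). It has 15 states:
  I0: { [P → . , F )], [P → . y y], [P' → . P] }  — shift
  I1: { [F → . ) ) ,], [F → . P F F], [F → . P P F], [P → , . F )], [P → . , F )], [P → . y y] }  — shift
  I2: { [P' → P .] }  — accept
  I3: { [P → y . y] }  — shift
  I4: { [P → y y .] }  — reduce
  I5: { [F → ) . ) ,] }  — shift
  I6: { [P → , F . )] }  — shift
  I7: { [F → . ) ) ,], [F → . P F F], [F → . P P F], [F → P . F F], [F → P . P F], [P → . , F )], [P → . y y] }  — shift
  I8: { [F → . ) ) ,], [F → . P F F], [F → . P P F], [F → P F . F], [P → . , F )], [P → . y y] }  — shift
  I9: { [F → . ) ) ,], [F → . P F F], [F → . P P F], [F → P . F F], [F → P . P F], [F → P P . F], [P → . , F )], [P → . y y] }  — shift
  I10: { [F → . ) ) ,], [F → . P F F], [F → . P P F], [F → P F . F], [F → P P F .], [P → . , F )], [P → . y y] }  — shift, reduce
  I11: { [F → P F F .] }  — reduce
  I12: { [P → , F ) .] }  — reduce
  I13: { [F → ) ) . ,] }  — shift
  I14: { [F → ) ) , .] }  — reduce

Conflict in state I10:
  Shift-reduce conflict between [F → P P F .] and [F → . ) ) ,]
So the grammar is NOT LR(0).

Answer: No. Shift-reduce conflict between [F → P P F .] and [F → . ) ) ,]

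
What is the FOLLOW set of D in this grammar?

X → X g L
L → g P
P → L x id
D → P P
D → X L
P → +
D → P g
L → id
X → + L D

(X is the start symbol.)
{ $, 'g', 'id' }

To compute FOLLOW(D), find every occurrence of D on a right-hand side N → α D β: add FIRST(β) \ {ε}, and if β is empty or nullable also add FOLLOW(N). Iterate to a fixed point.

In X → + L D: D is at the end, add FOLLOW(X)

The FOLLOW sets referred to above (computed the same way, to a fixed point):
  FOLLOW(X) = { $, 'g', 'id' }

Taking the union: FOLLOW(D) = { $, 'g', 'id' }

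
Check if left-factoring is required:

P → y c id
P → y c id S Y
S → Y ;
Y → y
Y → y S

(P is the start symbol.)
Yes, P has productions with common prefix 'y c id'; Y has productions with common prefix 'y'

Left-factoring is needed when two productions for the same non-terminal
share a common prefix on the right-hand side.

Productions for P:
  P → y c id
  P → y c id S Y
Productions for Y:
  Y → y
  Y → y S

Found common prefix 'y c id' in productions for P
Found common prefix 'y' in productions for Y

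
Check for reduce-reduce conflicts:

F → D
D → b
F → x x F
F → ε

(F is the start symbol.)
No reduce-reduce conflicts

Augment with F' → F and build the canonical LR(0) collection (I0 = CLOSURE({[F' → . F]}), then GOTO on every symbol after a dot until no new states appear). It has 7 states:
  I0: { [D → . b], [F → . D], [F → . x x F], [F → .], [F' → . F] }  — shift, reduce
  I1: { [F → D .] }  — reduce
  I2: { [F' → F .] }  — accept
  I3: { [D → b .] }  — reduce
  I4: { [F → x . x F] }  — shift
  I5: { [D → . b], [F → . D], [F → . x x F], [F → .], [F → x x . F] }  — shift, reduce
  I6: { [F → x x F .] }  — reduce

No state contains more than one complete item.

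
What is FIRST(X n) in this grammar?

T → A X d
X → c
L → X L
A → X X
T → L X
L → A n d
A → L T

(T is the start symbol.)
{ 'c' }

FIRST sets of the non-terminals involved (from the grammar, by fixed-point iteration):
  FIRST(X) = { 'c' }

To compute FIRST(X n), process the symbols left to right:
Symbol X is a non-terminal. Add FIRST(X) \ {ε} = { 'c' }
X is not nullable (ε ∉ FIRST(X)), so stop here.
FIRST(X n) = { 'c' }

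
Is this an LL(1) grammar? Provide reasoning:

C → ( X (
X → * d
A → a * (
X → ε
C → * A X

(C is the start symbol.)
A grammar is LL(1) if for each non-terminal N with multiple productions, the predict sets of those productions are pairwise disjoint, where PREDICT(N → α) = (FIRST(α) \ {ε}) ∪ (FOLLOW(N) if α ⇒* ε).

Relevant sets:
  FOLLOW(X) = { $, '(' }

For C:
  PREDICT(C → '(' X '(') = { '(' }
  PREDICT(C → '*' A X) = { '*' }
For X:
  PREDICT(X → '*' d) = { '*' }
  PREDICT(X → ε) = { $, '(' }
A has a single production, so nothing to check there.

All predict sets are disjoint. The grammar IS LL(1).

Answer: Yes, the grammar is LL(1).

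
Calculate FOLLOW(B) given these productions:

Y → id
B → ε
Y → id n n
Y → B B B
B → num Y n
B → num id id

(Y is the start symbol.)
{ $, 'n', 'num' }

To compute FOLLOW(B), find every occurrence of B on a right-hand side N → α B β: add FIRST(β) \ {ε}, and if β is empty or nullable also add FOLLOW(N). Iterate to a fixed point.

In Y → B B B: B is followed by B B, add FIRST(B B) \ {ε} = { 'num' }
  B B is nullable, so also add FOLLOW(Y)
In Y → B B B: B is followed by B, add FIRST(B) \ {ε} = { 'num' }
  B is nullable, so also add FOLLOW(Y)
In Y → B B B: B is at the end, add FOLLOW(Y)

The FOLLOW sets referred to above (computed the same way, to a fixed point):
  FOLLOW(Y) = { $, 'n' }

Taking the union: FOLLOW(B) = { $, 'n', 'num' }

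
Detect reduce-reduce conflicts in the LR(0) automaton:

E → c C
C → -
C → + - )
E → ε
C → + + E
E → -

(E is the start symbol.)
A reduce-reduce conflict occurs when an LR(0) state has two complete items [A → α .] and [B → β .] — both call for a reduction, and with no lookahead the parser cannot choose between them.

Augment with E' → E and build the canonical LR(0) collection (I0 = CLOSURE({[E' → . E]}), then GOTO on every symbol after a dot until no new states appear). It has 11 states:
  I0: { [E → . -], [E → . c C], [E → .], [E' → . E] }  — shift, reduce
  I1: { [E → - .] }  — reduce
  I2: { [E' → E .] }  — accept
  I3: { [C → . + + E], [C → . + - )], [C → . -], [E → c . C] }  — shift
  I4: { [C → + . + E], [C → + . - )] }  — shift
  I5: { [C → - .] }  — reduce
  I6: { [E → c C .] }  — reduce
  I7: { [C → + + . E], [E → . -], [E → . c C], [E → .] }  — shift, reduce
  I8: { [C → + - . )] }  — shift
  I9: { [C → + - ) .] }  — reduce
  I10: { [C → + + E .] }  — reduce

No state contains more than one complete item.

Answer: No reduce-reduce conflicts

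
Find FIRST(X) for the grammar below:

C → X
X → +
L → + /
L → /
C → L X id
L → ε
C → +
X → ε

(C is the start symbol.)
From X → +:
  - '+' is a terminal: add '+' and stop
From X → ε:
  - ε-production, so ε ∈ FIRST(X)

Collecting: FIRST(X) = { '+', ε }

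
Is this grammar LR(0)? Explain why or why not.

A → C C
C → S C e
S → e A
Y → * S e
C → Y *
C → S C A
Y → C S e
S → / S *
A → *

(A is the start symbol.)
A grammar is LR(0) if no state in the canonical LR(0) collection has:
  - both a shift item (dot before a terminal) and a complete item (shift-reduce conflict), or
  - two or more complete items (reduce-reduce conflict; the accept item [A' → A .] counts as a complete item here).

Augment with A' → A and build the canonical LR(0) collection (I0 = CLOSURE({[A' → . A]}), then GOTO on every symbol after a dot until no new states appear). It has 23 states:
  I0: { [A → . *], [A → . C C], [A' → . A], [C → . S C A], [C → . S C e], [C → . Y *], [S → . / S *], [S → . e A], [Y → . * S e], [Y → . C S e] }  — shift
  I1: { [A → * .], [S → . / S *], [S → . e A], [Y → * . S e] }  — shift, reduce
  I2: { [S → . / S *], [S → . e A], [S → / . S *] }  — shift
  I3: { [A' → A .] }  — accept
  I4: { [A → C . C], [C → . S C A], [C → . S C e], [C → . Y *], [S → . / S *], [S → . e A], [Y → . * S e], [Y → . C S e], [Y → C . S e] }  — shift
  I5: { [C → . S C A], [C → . S C e], [C → . Y *], [C → S . C A], [C → S . C e], [S → . / S *], [S → . e A], [Y → . * S e], [Y → . C S e] }  — shift
  I6: { [C → Y . *] }  — shift
  I7: { [A → . *], [A → . C C], [C → . S C A], [C → . S C e], [C → . Y *], [S → . / S *], [S → . e A], [S → e . A], [Y → . * S e], [Y → . C S e] }  — shift
  I8: { [S → e A .] }  — reduce
  I9: { [C → Y * .] }  — reduce
  I10: { [S → . / S *], [S → . e A], [Y → * . S e] }  — shift
  I11: { [A → . *], [A → . C C], [C → . S C A], [C → . S C e], [C → . Y *], [C → S C . A], [C → S C . e], [S → . / S *], [S → . e A], [Y → . * S e], [Y → . C S e], [Y → C . S e] }  — shift
  I12: { [C → S C A .] }  — reduce
  I13: { [C → . S C A], [C → . S C e], [C → . Y *], [C → S . C A], [C → S . C e], [S → . / S *], [S → . e A], [Y → . * S e], [Y → . C S e], [Y → C S . e] }  — shift
  I14: { [A → . *], [A → . C C], [C → . S C A], [C → . S C e], [C → . Y *], [C → S C e .], [S → . / S *], [S → . e A], [S → e . A], [Y → . * S e], [Y → . C S e] }  — shift, reduce
  I15: { [A → . *], [A → . C C], [C → . S C A], [C → . S C e], [C → . Y *], [S → . / S *], [S → . e A], [S → e . A], [Y → . * S e], [Y → . C S e], [Y → C S e .] }  — shift, reduce
  I16: { [Y → * S . e] }  — shift
  I17: { [Y → * S e .] }  — reduce
  I18: { [A → C C .], [S → . / S *], [S → . e A], [Y → C . S e] }  — shift, reduce
  I19: { [Y → C S . e] }  — shift
  I20: { [Y → C S e .] }  — reduce
  I21: { [S → / S . *] }  — shift
  I22: { [S → / S * .] }  — reduce

Conflict in state I1:
  Shift-reduce conflict between [A → * .] and [S → . / S *]
So the grammar is NOT LR(0).

Answer: No. Shift-reduce conflict between [A → * .] and [S → . / S *]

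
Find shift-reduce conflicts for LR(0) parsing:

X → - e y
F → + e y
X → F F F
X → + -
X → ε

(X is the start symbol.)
Yes — I0: [X → .] vs [F → . + e y]

A shift-reduce conflict occurs when an LR(0) state has both:
  - a complete (reduce) item [A → α .] (dot at the end), and
  - a shift item [B → β . c γ] (dot before a terminal).

Augment with X' → X and build the canonical LR(0) collection (I0 = CLOSURE({[X' → . X]}), then GOTO on every symbol after a dot until no new states appear). It has 13 states:
  I0: { [F → . + e y], [X → . + -], [X → . - e y], [X → . F F F], [X → .], [X' → . X] }  — shift, reduce
  I1: { [F → + . e y], [X → + . -] }  — shift
  I2: { [X → - . e y] }  — shift
  I3: { [F → . + e y], [X → F . F F] }  — shift
  I4: { [X' → X .] }  — accept
  I5: { [F → + . e y] }  — shift
  I6: { [F → . + e y], [X → F F . F] }  — shift
  I7: { [X → F F F .] }  — reduce
  I8: { [F → + e . y] }  — shift
  I9: { [F → + e y .] }  — reduce
  I10: { [X → - e . y] }  — shift
  I11: { [X → - e y .] }  — reduce
  I12: { [X → + - .] }  — reduce

I0 contains reduce item [X → .] and shift items [F → . + e y], [X → . + -], [X → . - e y] — shift-reduce conflict.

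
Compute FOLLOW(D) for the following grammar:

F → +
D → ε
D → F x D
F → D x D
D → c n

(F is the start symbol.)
{ $, 'x' }

To compute FOLLOW(D), find every occurrence of D on a right-hand side N → α D β: add FIRST(β) \ {ε}, and if β is empty or nullable also add FOLLOW(N). Iterate to a fixed point.

In D → F x D: D is at the end; this adds FOLLOW(D) to itself — nothing new
In F → D x D: D is followed by x D, add FIRST(x D) \ {ε} = { 'x' }
In F → D x D: D is at the end, add FOLLOW(F)

The FOLLOW sets referred to above (computed the same way, to a fixed point):
  FOLLOW(F) = { $, 'x' }

Taking the union: FOLLOW(D) = { $, 'x' }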